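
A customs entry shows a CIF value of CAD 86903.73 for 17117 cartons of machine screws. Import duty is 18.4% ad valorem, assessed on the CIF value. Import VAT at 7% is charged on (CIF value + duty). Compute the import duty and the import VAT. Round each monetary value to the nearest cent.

Import duty = 86903.73 × 18.4% = 15990.29
VAT base = CIF + duty = 86903.73 + 15990.29 = 102894.02
Import VAT = 102894.02 × 7% = 7202.58

Import duty: CAD 15990.29; import VAT: CAD 7202.58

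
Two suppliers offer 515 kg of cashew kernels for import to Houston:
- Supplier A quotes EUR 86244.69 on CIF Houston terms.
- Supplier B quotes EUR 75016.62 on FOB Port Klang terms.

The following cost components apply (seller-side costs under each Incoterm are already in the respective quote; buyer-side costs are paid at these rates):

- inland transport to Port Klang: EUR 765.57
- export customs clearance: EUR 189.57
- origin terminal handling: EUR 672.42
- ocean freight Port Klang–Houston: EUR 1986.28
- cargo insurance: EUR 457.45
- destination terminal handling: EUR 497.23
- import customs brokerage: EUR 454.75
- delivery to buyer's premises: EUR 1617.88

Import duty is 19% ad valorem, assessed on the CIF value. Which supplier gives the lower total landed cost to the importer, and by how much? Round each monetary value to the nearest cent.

Supplier A (CIF):
The CIF price already equals the CIF value: 86244.69
Import duty = 86244.69 × 19% = 16386.49
Buyer bears (A): 497.23 + 454.75 + 1617.88 = 2569.86
Landed cost (A) = invoice 86244.69 + 2569.86 + duty 16386.49 = 105201.04
Supplier B (FOB):
CIF value = FOB price + freight + insurance = 75016.62 + 1986.28 + 457.45 = 77460.35
Import duty = 77460.35 × 19% = 14717.47
Buyer bears (B): 1986.28 + 457.45 + 497.23 + 454.75 + 1617.88 = 5013.59
Landed cost (B) = invoice 75016.62 + 5013.59 + duty 14717.47 = 94747.68
Difference = |105201.04 − 94747.68| = 10453.36

Supplier B is cheaper by EUR 10453.36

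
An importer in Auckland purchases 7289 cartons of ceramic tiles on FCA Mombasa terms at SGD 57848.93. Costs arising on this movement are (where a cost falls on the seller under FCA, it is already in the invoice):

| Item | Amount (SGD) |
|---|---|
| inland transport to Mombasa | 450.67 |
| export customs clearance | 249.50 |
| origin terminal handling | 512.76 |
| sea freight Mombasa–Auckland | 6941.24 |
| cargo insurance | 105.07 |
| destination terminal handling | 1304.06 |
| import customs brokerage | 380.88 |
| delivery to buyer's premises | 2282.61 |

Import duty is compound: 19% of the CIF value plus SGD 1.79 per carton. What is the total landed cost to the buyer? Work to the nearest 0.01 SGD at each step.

FCA: the seller delivers export-cleared goods to the carrier; the buyer bears costs from that point.
Already in the invoice (seller's account under FCA): inland to port, export clearance — exclude.
CIF value = FCA price + origin terminal + freight + insurance = 57848.93 + 512.76 + 6941.24 + 105.07 = 65408.00
Ad valorem component: 65408.00 × 19% = 12427.52
Specific component: 7289 × 1.79 = 13047.31
Import duty = 12427.52 + 13047.31 = 25474.83
Buyer bears: origin terminal 512.76 + freight 6941.24 + insurance 105.07 + destination terminal 1304.06 + brokerage 380.88 + delivery 2282.61 + duty 25474.83 = 37001.45
Landed cost = invoice 57848.93 + 37001.45 = 94850.38

Total landed cost: SGD 94850.38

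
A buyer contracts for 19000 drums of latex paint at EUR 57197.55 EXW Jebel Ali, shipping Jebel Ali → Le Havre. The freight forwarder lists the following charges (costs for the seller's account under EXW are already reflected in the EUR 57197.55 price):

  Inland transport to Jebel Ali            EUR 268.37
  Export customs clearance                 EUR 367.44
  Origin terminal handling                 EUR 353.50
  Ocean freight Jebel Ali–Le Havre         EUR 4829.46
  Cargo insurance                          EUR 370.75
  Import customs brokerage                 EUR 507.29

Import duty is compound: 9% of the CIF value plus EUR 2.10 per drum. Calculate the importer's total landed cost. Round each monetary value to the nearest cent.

Total landed cost: EUR 109499.20

EXW: the seller makes goods available at their premises; the buyer bears all onward costs.
CIF value = EXW price + inland to port + export clearance + origin terminal + freight + insurance = 57197.55 + 268.37 + 367.44 + 353.50 + 4829.46 + 370.75 = 63387.07
Ad valorem component: 63387.07 × 9% = 5704.84
Specific component: 19000 × 2.10 = 39900.00
Import duty = 5704.84 + 39900.00 = 45604.84
Buyer bears: inland to port 268.37 + export clearance 367.44 + origin terminal 353.50 + freight 4829.46 + insurance 370.75 + brokerage 507.29 + duty 45604.84 = 52301.65
Landed cost = invoice 57197.55 + 52301.65 = 109499.20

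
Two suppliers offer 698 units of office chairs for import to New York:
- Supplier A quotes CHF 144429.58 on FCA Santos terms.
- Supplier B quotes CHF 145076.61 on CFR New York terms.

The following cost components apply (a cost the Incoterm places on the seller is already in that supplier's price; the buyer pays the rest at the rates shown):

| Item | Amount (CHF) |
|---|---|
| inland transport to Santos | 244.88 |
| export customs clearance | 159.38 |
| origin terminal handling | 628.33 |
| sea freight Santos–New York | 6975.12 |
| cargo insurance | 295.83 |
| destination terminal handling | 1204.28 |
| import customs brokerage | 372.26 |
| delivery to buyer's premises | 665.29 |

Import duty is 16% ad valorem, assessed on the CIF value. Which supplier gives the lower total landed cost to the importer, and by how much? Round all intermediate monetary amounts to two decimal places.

Supplier A (FCA):
CIF value = FCA price + origin terminal + freight + insurance = 144429.58 + 628.33 + 6975.12 + 295.83 = 152328.86
Import duty = 152328.86 × 16% = 24372.62
Buyer bears (A): 628.33 + 6975.12 + 295.83 + 1204.28 + 372.26 + 665.29 = 10141.11
Landed cost (A) = invoice 144429.58 + 10141.11 + duty 24372.62 = 178943.31
Supplier B (CFR):
CIF value = CFR price + insurance = 145076.61 + 295.83 = 145372.44
Import duty = 145372.44 × 16% = 23259.59
Buyer bears (B): 295.83 + 1204.28 + 372.26 + 665.29 = 2537.66
Landed cost (B) = invoice 145076.61 + 2537.66 + duty 23259.59 = 170873.86
Difference = |178943.31 − 170873.86| = 8069.45

Supplier B is cheaper by CHF 8069.45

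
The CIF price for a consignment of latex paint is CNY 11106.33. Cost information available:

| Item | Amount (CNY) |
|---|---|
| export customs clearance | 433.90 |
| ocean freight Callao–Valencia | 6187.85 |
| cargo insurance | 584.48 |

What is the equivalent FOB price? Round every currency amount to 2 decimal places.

FOB price: CNY 4334.00

Not relevant to the conversion: export clearance — on the seller under both CIF and FOB; already in the CIF price and stays in the FOB price.
From CIF to FOB, the seller no longer bears: freight, insurance.
FOB price = 11106.33 − 6187.85 − 584.48 = 4334.00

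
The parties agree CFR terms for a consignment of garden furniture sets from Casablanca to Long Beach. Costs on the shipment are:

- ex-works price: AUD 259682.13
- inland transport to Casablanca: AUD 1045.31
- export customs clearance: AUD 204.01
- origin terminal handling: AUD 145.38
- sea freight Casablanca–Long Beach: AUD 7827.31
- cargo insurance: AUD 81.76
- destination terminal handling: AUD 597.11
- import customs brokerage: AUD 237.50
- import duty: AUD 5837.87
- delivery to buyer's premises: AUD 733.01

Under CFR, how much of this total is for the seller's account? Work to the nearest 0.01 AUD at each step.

Seller's account: AUD 268904.14

CFR: the seller pays costs through ocean freight to the destination port, but not insurance.
Seller's account: goods 259682.13 + inland to port 1045.31 + export clearance 204.01 + origin terminal 145.38 + freight 7827.31 = 268904.14
Buyer's account: insurance 81.76 + destination terminal 597.11 + brokerage 237.50 + duty 5837.87 + delivery 733.01 = 7487.25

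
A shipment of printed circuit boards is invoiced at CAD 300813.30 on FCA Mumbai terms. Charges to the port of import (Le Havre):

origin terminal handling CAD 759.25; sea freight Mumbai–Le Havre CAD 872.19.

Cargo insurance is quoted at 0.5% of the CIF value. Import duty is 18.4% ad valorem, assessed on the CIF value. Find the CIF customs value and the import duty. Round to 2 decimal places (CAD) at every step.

Let C be the CIF value. C = FCA price + pre-shipment costs + freight + 0.5% × C
C − 0.5% × C = 300813.30 + 759.25 + 872.19
0.995 × C = 302444.74
C = 302444.74 / 0.995 = 303964.56
Insurance premium = 0.5% × 303964.56 = 1519.82
Import duty = 303964.56 × 18.4% = 55929.48

CIF value: CAD 303964.56; import duty: CAD 55929.48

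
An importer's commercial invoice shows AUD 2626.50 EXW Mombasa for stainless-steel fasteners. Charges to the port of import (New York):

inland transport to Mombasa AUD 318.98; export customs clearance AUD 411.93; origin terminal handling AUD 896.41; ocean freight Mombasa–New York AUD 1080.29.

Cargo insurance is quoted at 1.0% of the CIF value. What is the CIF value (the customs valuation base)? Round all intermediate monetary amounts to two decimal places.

CIF value: AUD 5387.99

Let C be the CIF value. C = EXW price + pre-shipment costs + freight + 1.0% × C
C − 1.0% × C = 2626.50 + 318.98 + 411.93 + 896.41 + 1080.29
0.99 × C = 5334.11
C = 5334.11 / 0.99 = 5387.99
Insurance premium = 1.0% × 5387.99 = 53.88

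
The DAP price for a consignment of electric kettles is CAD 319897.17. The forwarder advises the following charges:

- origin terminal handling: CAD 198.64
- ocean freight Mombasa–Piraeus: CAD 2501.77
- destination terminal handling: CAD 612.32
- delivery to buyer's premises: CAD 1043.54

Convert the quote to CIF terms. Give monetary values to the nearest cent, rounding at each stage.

Not relevant to the conversion: freight, origin terminal — on the seller under both DAP and CIF; already in the DAP price and stays in the CIF price.
From DAP to CIF, the seller no longer bears: destination terminal, delivery.
CIF price = 319897.17 − 612.32 − 1043.54 = 318241.31

CIF price: CAD 318241.31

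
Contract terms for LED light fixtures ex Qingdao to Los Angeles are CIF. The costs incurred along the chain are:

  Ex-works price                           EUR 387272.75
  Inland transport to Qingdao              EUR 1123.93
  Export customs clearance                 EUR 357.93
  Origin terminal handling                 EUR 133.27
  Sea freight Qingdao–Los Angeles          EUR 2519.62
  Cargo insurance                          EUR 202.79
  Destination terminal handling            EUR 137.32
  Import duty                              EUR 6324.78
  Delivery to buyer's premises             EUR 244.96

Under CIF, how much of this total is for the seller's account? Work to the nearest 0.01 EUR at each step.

CIF: the seller pays costs through ocean freight and marine insurance to the destination port.
Seller's account: goods 387272.75 + inland to port 1123.93 + export clearance 357.93 + origin terminal 133.27 + freight 2519.62 + insurance 202.79 = 391610.29
Buyer's account: destination terminal 137.32 + duty 6324.78 + delivery 244.96 = 6707.06

Seller's account: EUR 391610.29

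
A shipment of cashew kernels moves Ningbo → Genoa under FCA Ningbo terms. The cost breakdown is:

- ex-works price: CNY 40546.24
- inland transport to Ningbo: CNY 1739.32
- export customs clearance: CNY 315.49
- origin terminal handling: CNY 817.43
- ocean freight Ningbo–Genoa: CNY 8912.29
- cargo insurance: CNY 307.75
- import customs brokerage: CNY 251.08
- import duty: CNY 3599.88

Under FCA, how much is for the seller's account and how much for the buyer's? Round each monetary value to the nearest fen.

Seller: CNY 42601.05; buyer: CNY 13888.43

FCA: the seller delivers export-cleared goods to the carrier; the buyer bears costs from that point.
Seller's account: goods 40546.24 + inland to port 1739.32 + export clearance 315.49 = 42601.05
Buyer's account: origin terminal 817.43 + freight 8912.29 + insurance 307.75 + brokerage 251.08 + duty 3599.88 = 13888.43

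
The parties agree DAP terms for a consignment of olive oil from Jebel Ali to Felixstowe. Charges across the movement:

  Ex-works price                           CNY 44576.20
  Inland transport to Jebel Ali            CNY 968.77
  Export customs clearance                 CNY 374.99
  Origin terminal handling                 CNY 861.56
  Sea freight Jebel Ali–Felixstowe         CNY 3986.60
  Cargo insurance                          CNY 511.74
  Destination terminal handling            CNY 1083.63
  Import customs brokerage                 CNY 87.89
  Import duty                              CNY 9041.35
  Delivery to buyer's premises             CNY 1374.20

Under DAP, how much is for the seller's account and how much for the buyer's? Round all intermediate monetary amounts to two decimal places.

Seller: CNY 53737.69; buyer: CNY 9129.24

DAP: the seller bears all costs to the named destination except import duty and clearance.
Seller's account: goods 44576.20 + inland to port 968.77 + export clearance 374.99 + origin terminal 861.56 + freight 3986.60 + insurance 511.74 + destination terminal 1083.63 + delivery 1374.20 = 53737.69
Buyer's account: brokerage 87.89 + duty 9041.35 = 9129.24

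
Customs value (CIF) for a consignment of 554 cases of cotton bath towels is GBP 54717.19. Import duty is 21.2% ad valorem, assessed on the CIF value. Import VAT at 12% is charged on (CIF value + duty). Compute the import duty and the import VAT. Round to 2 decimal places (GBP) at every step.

Import duty = 54717.19 × 21.2% = 11600.04
VAT base = CIF + duty = 54717.19 + 11600.04 = 66317.23
Import VAT = 66317.23 × 12% = 7958.07

Import duty: GBP 11600.04; import VAT: GBP 7958.07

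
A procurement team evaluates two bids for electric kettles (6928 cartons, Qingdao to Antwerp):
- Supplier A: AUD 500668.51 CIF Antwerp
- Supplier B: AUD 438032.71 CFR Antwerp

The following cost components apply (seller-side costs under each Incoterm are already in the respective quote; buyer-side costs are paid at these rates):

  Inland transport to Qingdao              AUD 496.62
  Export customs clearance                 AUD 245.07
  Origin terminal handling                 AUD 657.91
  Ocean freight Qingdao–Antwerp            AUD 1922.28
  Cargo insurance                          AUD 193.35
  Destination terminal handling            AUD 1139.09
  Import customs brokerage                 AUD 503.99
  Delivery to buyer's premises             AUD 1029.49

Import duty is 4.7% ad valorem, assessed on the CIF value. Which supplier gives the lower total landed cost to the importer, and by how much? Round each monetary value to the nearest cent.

Supplier A (CIF):
The CIF price already equals the CIF value: 500668.51
Import duty = 500668.51 × 4.7% = 23531.42
Buyer bears (A): 1139.09 + 503.99 + 1029.49 = 2672.57
Landed cost (A) = invoice 500668.51 + 2672.57 + duty 23531.42 = 526872.50
Supplier B (CFR):
CIF value = CFR price + insurance = 438032.71 + 193.35 = 438226.06
Import duty = 438226.06 × 4.7% = 20596.62
Buyer bears (B): 193.35 + 1139.09 + 503.99 + 1029.49 = 2865.92
Landed cost (B) = invoice 438032.71 + 2865.92 + duty 20596.62 = 461495.25
Difference = |526872.50 − 461495.25| = 65377.25

Supplier B is cheaper by AUD 65377.25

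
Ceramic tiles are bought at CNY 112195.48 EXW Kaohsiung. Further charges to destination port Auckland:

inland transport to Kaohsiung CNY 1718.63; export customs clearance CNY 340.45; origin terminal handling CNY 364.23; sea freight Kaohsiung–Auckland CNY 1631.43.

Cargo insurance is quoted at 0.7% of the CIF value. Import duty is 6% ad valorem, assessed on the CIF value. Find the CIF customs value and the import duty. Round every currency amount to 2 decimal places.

Let C be the CIF value. C = EXW price + pre-shipment costs + freight + 0.7% × C
C − 0.7% × C = 112195.48 + 1718.63 + 340.45 + 364.23 + 1631.43
0.993 × C = 116250.22
C = 116250.22 / 0.993 = 117069.71
Insurance premium = 0.7% × 117069.71 = 819.49
Import duty = 117069.71 × 6% = 7024.18

CIF value: CNY 117069.71; import duty: CNY 7024.18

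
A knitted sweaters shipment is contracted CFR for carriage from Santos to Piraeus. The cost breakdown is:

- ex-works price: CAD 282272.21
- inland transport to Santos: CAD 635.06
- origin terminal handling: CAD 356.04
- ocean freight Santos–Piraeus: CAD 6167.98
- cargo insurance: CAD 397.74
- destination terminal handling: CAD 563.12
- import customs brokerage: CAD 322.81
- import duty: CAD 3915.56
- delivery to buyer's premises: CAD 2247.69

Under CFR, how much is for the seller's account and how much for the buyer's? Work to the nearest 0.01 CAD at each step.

CFR: the seller pays costs through ocean freight to the destination port, but not insurance.
Seller's account: goods 282272.21 + inland to port 635.06 + origin terminal 356.04 + freight 6167.98 = 289431.29
Buyer's account: insurance 397.74 + destination terminal 563.12 + brokerage 322.81 + duty 3915.56 + delivery 2247.69 = 7446.92

Seller: CAD 289431.29; buyer: CAD 7446.92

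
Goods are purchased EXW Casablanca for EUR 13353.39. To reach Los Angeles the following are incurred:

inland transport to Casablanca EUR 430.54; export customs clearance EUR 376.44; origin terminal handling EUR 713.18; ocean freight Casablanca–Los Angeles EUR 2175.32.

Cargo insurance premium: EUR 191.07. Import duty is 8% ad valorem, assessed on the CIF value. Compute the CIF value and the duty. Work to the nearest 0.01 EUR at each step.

CIF value: EUR 17239.94; import duty: EUR 1379.20

CIF = EXW price + pre-shipment costs + freight + insurance
CIF = 13353.39 + 430.54 + 376.44 + 713.18 + 2175.32 + 191.07 = 17239.94
Import duty = 17239.94 × 8% = 1379.20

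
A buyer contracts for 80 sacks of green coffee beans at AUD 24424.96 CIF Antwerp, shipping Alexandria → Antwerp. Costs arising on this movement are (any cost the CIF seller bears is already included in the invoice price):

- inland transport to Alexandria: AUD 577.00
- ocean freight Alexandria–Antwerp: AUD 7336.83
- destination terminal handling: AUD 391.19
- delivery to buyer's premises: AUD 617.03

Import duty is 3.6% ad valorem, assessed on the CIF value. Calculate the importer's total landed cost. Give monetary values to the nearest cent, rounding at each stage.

CIF: the seller pays costs through ocean freight and marine insurance to the destination port.
Already in the invoice (seller's account under CIF): inland to port, freight — exclude.
The CIF price already equals the CIF value: 24424.96
Import duty = 24424.96 × 3.6% = 879.30
Buyer bears: destination terminal 391.19 + delivery 617.03 + duty 879.30 = 1887.52
Landed cost = invoice 24424.96 + 1887.52 = 26312.48

Total landed cost: AUD 26312.48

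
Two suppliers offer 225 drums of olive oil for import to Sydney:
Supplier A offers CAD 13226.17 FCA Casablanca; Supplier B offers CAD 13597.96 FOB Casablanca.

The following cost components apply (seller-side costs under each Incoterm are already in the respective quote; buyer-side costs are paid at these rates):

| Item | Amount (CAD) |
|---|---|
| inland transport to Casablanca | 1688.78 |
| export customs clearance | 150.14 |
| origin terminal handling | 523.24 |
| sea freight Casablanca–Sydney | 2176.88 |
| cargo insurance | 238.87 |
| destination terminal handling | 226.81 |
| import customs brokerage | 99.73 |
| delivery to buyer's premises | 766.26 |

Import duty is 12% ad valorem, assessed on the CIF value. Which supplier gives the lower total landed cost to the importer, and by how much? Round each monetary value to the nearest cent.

Supplier B is cheaper by CAD 169.62

Supplier A (FCA):
CIF value = FCA price + origin terminal + freight + insurance = 13226.17 + 523.24 + 2176.88 + 238.87 = 16165.16
Import duty = 16165.16 × 12% = 1939.82
Buyer bears (A): 523.24 + 2176.88 + 238.87 + 226.81 + 99.73 + 766.26 = 4031.79
Landed cost (A) = invoice 13226.17 + 4031.79 + duty 1939.82 = 19197.78
Supplier B (FOB):
CIF value = FOB price + freight + insurance = 13597.96 + 2176.88 + 238.87 = 16013.71
Import duty = 16013.71 × 12% = 1921.65
Buyer bears (B): 2176.88 + 238.87 + 226.81 + 99.73 + 766.26 = 3508.55
Landed cost (B) = invoice 13597.96 + 3508.55 + duty 1921.65 = 19028.16
Difference = |19197.78 − 19028.16| = 169.62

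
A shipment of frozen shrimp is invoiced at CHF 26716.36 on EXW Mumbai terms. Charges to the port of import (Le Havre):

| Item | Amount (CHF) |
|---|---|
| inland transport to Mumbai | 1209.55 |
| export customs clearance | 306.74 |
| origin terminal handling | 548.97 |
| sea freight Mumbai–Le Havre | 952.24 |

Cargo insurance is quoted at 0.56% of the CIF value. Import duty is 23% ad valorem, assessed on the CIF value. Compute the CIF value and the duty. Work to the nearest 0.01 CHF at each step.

CIF value: CHF 29901.31; import duty: CHF 6877.30

Let C be the CIF value. C = EXW price + pre-shipment costs + freight + 0.56% × C
C − 0.56% × C = 26716.36 + 1209.55 + 306.74 + 548.97 + 952.24
0.9944 × C = 29733.86
C = 29733.86 / 0.9944 = 29901.31
Insurance premium = 0.56% × 29901.31 = 167.45
Import duty = 29901.31 × 23% = 6877.30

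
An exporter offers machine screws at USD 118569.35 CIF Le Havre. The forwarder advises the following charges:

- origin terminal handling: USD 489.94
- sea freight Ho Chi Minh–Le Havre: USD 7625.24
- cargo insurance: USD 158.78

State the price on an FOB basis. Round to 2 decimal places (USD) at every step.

Not relevant to the conversion: origin terminal — on the seller under both CIF and FOB; already in the CIF price and stays in the FOB price.
From CIF to FOB, the seller no longer bears: freight, insurance.
FOB price = 118569.35 − 7625.24 − 158.78 = 110785.33

FOB price: USD 110785.33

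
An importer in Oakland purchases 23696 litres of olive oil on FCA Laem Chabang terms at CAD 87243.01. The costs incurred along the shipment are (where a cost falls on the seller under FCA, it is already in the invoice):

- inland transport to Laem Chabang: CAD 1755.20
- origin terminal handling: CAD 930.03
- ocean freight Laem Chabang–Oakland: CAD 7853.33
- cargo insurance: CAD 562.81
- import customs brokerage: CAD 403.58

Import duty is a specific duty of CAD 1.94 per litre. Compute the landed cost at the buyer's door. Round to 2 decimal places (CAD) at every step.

Total landed cost: CAD 142963.00

FCA: the seller delivers export-cleared goods to the carrier; the buyer bears costs from that point.
Already in the invoice (seller's account under FCA): inland to port — exclude.
CIF value = FCA price + origin terminal + freight + insurance = 87243.01 + 930.03 + 7853.33 + 562.81 = 96589.18
Import duty = 23696 × 1.94 = 45970.24
Buyer bears: origin terminal 930.03 + freight 7853.33 + insurance 562.81 + brokerage 403.58 + duty 45970.24 = 55719.99
Landed cost = invoice 87243.01 + 55719.99 = 142963.00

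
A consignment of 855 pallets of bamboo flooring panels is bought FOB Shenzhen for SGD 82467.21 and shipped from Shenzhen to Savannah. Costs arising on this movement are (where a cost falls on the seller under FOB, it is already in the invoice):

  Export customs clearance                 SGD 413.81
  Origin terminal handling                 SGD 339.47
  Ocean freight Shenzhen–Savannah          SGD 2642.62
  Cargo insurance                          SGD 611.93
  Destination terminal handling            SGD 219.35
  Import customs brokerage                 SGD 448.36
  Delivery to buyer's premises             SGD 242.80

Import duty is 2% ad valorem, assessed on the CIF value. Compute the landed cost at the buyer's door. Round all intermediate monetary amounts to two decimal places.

Total landed cost: SGD 88346.71

FOB: the seller bears costs until goods are on board at the origin port; the buyer bears freight, insurance and all costs thereafter.
Already in the invoice (seller's account under FOB): export clearance, origin terminal — exclude.
CIF value = FOB price + freight + insurance = 82467.21 + 2642.62 + 611.93 = 85721.76
Import duty = 85721.76 × 2% = 1714.44
Buyer bears: freight 2642.62 + insurance 611.93 + destination terminal 219.35 + brokerage 448.36 + delivery 242.80 + duty 1714.44 = 5879.50
Landed cost = invoice 82467.21 + 5879.50 = 88346.71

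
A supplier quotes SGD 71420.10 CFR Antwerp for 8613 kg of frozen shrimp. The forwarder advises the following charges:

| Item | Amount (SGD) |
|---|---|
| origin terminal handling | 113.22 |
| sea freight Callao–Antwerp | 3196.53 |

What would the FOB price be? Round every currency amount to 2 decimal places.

FOB price: SGD 68223.57

Not relevant to the conversion: origin terminal — on the seller under both CFR and FOB; already in the CFR price and stays in the FOB price.
From CFR to FOB, the seller no longer bears: freight.
FOB price = 71420.10 − 3196.53 = 68223.57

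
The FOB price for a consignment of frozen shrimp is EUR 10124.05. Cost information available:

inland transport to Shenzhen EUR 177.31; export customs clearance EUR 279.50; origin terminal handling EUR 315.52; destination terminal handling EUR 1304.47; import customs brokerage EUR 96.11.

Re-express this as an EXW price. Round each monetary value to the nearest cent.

EXW price: EUR 9351.72

Not relevant to the conversion: destination terminal, brokerage — on the buyer under both terms; not part of either seller's price.
From FOB to EXW, the seller no longer bears: inland to port, export clearance, origin terminal.
EXW price = 10124.05 − 177.31 − 279.50 − 315.52 = 9351.72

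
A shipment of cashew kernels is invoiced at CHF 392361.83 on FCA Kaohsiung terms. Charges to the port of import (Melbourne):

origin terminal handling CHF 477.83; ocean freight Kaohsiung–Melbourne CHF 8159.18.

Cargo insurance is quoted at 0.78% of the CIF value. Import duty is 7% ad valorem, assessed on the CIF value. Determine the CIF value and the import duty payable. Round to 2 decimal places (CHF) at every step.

CIF value: CHF 404151.22; import duty: CHF 28290.59

Let C be the CIF value. C = FCA price + pre-shipment costs + freight + 0.78% × C
C − 0.78% × C = 392361.83 + 477.83 + 8159.18
0.9922 × C = 400998.84
C = 400998.84 / 0.9922 = 404151.22
Insurance premium = 0.78% × 404151.22 = 3152.38
Import duty = 404151.22 × 7% = 28290.59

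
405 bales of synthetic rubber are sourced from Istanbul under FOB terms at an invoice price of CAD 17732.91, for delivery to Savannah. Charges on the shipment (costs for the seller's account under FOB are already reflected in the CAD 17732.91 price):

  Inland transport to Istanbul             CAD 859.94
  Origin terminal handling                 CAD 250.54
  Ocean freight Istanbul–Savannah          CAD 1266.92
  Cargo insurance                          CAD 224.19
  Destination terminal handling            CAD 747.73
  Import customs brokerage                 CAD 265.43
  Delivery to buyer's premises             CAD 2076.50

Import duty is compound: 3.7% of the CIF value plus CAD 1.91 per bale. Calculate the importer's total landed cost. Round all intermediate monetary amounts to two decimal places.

FOB: the seller bears costs until goods are on board at the origin port; the buyer bears freight, insurance and all costs thereafter.
Already in the invoice (seller's account under FOB): inland to port, origin terminal — exclude.
CIF value = FOB price + freight + insurance = 17732.91 + 1266.92 + 224.19 = 19224.02
Ad valorem component: 19224.02 × 3.7% = 711.29
Specific component: 405 × 1.91 = 773.55
Import duty = 711.29 + 773.55 = 1484.84
Buyer bears: freight 1266.92 + insurance 224.19 + destination terminal 747.73 + brokerage 265.43 + delivery 2076.50 + duty 1484.84 = 6065.61
Landed cost = invoice 17732.91 + 6065.61 = 23798.52

Total landed cost: CAD 23798.52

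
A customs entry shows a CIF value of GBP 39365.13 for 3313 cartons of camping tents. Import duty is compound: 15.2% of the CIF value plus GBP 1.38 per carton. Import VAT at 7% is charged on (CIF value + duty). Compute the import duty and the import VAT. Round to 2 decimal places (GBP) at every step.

Ad valorem component: 39365.13 × 15.2% = 5983.50
Specific component: 3313 × 1.38 = 4571.94
Import duty = 5983.50 + 4571.94 = 10555.44
VAT base = CIF + duty = 39365.13 + 10555.44 = 49920.57
Import VAT = 49920.57 × 7% = 3494.44

Import duty: GBP 10555.44; import VAT: GBP 3494.44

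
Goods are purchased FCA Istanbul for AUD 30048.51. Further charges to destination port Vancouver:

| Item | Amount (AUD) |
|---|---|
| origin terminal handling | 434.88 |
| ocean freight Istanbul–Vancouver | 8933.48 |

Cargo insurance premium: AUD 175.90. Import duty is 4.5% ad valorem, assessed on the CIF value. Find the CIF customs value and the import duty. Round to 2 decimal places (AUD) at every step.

CIF = FCA price + pre-shipment costs + freight + insurance
CIF = 30048.51 + 434.88 + 8933.48 + 175.90 = 39592.77
Import duty = 39592.77 × 4.5% = 1781.67

CIF value: AUD 39592.77; import duty: AUD 1781.67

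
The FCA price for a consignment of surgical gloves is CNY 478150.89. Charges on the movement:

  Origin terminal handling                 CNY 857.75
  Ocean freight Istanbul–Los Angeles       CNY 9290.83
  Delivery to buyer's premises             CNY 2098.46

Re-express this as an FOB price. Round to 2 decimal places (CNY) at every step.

Not relevant to the conversion: delivery, freight — on the buyer under both terms; not part of either seller's price.
From FCA to FOB, the seller additionally bears: origin terminal.
FOB price = 478150.89 + 857.75 = 479008.64

FOB price: CNY 479008.64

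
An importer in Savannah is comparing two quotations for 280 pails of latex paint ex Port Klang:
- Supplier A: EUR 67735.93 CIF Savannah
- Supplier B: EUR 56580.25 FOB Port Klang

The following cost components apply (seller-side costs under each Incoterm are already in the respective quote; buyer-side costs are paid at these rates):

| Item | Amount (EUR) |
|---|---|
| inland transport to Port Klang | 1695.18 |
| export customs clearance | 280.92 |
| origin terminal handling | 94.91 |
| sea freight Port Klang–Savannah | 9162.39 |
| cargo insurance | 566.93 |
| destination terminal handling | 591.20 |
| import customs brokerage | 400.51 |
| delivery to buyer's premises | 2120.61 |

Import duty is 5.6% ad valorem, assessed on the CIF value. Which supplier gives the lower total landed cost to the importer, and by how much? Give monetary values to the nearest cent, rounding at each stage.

Supplier B is cheaper by EUR 1506.23

Supplier A (CIF):
The CIF price already equals the CIF value: 67735.93
Import duty = 67735.93 × 5.6% = 3793.21
Buyer bears (A): 591.20 + 400.51 + 2120.61 = 3112.32
Landed cost (A) = invoice 67735.93 + 3112.32 + duty 3793.21 = 74641.46
Supplier B (FOB):
CIF value = FOB price + freight + insurance = 56580.25 + 9162.39 + 566.93 = 66309.57
Import duty = 66309.57 × 5.6% = 3713.34
Buyer bears (B): 9162.39 + 566.93 + 591.20 + 400.51 + 2120.61 = 12841.64
Landed cost (B) = invoice 56580.25 + 12841.64 + duty 3713.34 = 73135.23
Difference = |74641.46 − 73135.23| = 1506.23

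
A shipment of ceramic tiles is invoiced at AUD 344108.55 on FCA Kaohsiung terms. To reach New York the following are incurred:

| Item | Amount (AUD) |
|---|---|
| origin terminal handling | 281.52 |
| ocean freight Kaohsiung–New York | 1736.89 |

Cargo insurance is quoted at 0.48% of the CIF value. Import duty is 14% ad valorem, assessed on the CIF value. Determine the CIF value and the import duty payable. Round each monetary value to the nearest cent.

Let C be the CIF value. C = FCA price + pre-shipment costs + freight + 0.48% × C
C − 0.48% × C = 344108.55 + 281.52 + 1736.89
0.9952 × C = 346126.96
C = 346126.96 / 0.9952 = 347796.38
Insurance premium = 0.48% × 347796.38 = 1669.42
Import duty = 347796.38 × 14% = 48691.49

CIF value: AUD 347796.38; import duty: AUD 48691.49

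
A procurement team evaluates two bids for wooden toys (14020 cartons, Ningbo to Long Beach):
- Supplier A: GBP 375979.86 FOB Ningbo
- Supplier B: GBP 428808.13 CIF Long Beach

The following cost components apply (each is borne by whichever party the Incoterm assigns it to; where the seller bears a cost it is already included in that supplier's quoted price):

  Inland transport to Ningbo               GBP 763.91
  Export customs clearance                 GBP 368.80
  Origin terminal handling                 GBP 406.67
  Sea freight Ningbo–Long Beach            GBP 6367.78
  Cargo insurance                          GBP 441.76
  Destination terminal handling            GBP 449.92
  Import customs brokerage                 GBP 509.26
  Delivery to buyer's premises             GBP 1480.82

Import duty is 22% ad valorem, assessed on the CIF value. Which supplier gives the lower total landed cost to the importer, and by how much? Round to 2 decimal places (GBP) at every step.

Supplier A (FOB):
CIF value = FOB price + freight + insurance = 375979.86 + 6367.78 + 441.76 = 382789.40
Import duty = 382789.40 × 22% = 84213.67
Buyer bears (A): 6367.78 + 441.76 + 449.92 + 509.26 + 1480.82 = 9249.54
Landed cost (A) = invoice 375979.86 + 9249.54 + duty 84213.67 = 469443.07
Supplier B (CIF):
The CIF price already equals the CIF value: 428808.13
Import duty = 428808.13 × 22% = 94337.79
Buyer bears (B): 449.92 + 509.26 + 1480.82 = 2440.00
Landed cost (B) = invoice 428808.13 + 2440.00 + duty 94337.79 = 525585.92
Difference = |469443.07 − 525585.92| = 56142.85

Supplier A is cheaper by GBP 56142.85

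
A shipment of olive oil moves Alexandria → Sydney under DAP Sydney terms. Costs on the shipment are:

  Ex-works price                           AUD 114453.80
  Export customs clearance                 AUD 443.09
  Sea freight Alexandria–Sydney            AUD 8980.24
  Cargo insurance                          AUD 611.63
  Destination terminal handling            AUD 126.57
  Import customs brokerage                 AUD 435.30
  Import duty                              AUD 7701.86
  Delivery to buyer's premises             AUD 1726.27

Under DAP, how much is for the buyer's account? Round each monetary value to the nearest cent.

Buyer's account: AUD 8137.16

DAP: the seller bears all costs to the named destination except import duty and clearance.
Seller's account: goods 114453.80 + export clearance 443.09 + freight 8980.24 + insurance 611.63 + destination terminal 126.57 + delivery 1726.27 = 126341.60
Buyer's account: brokerage 435.30 + duty 7701.86 = 8137.16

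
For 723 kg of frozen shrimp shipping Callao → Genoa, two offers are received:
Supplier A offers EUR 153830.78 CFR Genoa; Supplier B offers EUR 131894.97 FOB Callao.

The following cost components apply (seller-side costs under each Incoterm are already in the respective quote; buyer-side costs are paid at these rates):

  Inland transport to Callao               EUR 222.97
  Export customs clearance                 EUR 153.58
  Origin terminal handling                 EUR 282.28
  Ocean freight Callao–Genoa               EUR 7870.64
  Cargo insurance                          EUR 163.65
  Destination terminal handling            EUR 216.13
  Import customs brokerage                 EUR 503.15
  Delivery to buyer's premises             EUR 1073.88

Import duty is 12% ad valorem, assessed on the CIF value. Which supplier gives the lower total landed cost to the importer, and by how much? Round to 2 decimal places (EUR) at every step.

Supplier A (CFR):
CIF value = CFR price + insurance = 153830.78 + 163.65 = 153994.43
Import duty = 153994.43 × 12% = 18479.33
Buyer bears (A): 163.65 + 216.13 + 503.15 + 1073.88 = 1956.81
Landed cost (A) = invoice 153830.78 + 1956.81 + duty 18479.33 = 174266.92
Supplier B (FOB):
CIF value = FOB price + freight + insurance = 131894.97 + 7870.64 + 163.65 = 139929.26
Import duty = 139929.26 × 12% = 16791.51
Buyer bears (B): 7870.64 + 163.65 + 216.13 + 503.15 + 1073.88 = 9827.45
Landed cost (B) = invoice 131894.97 + 9827.45 + duty 16791.51 = 158513.93
Difference = |174266.92 − 158513.93| = 15752.99

Supplier B is cheaper by EUR 15752.99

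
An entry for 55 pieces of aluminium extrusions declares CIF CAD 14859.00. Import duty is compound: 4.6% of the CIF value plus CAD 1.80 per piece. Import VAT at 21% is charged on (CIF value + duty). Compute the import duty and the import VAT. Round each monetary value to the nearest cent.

Ad valorem component: 14859.00 × 4.6% = 683.51
Specific component: 55 × 1.80 = 99.00
Import duty = 683.51 + 99.00 = 782.51
VAT base = CIF + duty = 14859.00 + 782.51 = 15641.51
Import VAT = 15641.51 × 21% = 3284.72

Import duty: CAD 782.51; import VAT: CAD 3284.72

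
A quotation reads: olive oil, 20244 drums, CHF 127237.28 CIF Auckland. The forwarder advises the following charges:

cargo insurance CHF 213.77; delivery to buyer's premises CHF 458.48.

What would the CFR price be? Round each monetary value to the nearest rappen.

Not relevant to the conversion: delivery — on the buyer under both terms; not part of either seller's price.
From CIF to CFR, the seller no longer bears: insurance.
CFR price = 127237.28 − 213.77 = 127023.51

CFR price: CHF 127023.51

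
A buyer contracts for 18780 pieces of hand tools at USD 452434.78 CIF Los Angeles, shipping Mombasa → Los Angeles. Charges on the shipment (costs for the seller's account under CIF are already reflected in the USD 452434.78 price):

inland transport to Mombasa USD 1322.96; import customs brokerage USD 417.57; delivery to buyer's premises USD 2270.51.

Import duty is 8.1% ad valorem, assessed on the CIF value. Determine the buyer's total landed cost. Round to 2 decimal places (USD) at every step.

CIF: the seller pays costs through ocean freight and marine insurance to the destination port.
Already in the invoice (seller's account under CIF): inland to port — exclude.
The CIF price already equals the CIF value: 452434.78
Import duty = 452434.78 × 8.1% = 36647.22
Buyer bears: brokerage 417.57 + delivery 2270.51 + duty 36647.22 = 39335.30
Landed cost = invoice 452434.78 + 39335.30 = 491770.08

Total landed cost: USD 491770.08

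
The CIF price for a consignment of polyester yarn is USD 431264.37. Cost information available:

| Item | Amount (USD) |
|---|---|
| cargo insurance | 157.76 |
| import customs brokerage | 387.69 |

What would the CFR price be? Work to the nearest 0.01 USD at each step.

Not relevant to the conversion: brokerage — on the buyer under both terms; not part of either seller's price.
From CIF to CFR, the seller no longer bears: insurance.
CFR price = 431264.37 − 157.76 = 431106.61

CFR price: USD 431106.61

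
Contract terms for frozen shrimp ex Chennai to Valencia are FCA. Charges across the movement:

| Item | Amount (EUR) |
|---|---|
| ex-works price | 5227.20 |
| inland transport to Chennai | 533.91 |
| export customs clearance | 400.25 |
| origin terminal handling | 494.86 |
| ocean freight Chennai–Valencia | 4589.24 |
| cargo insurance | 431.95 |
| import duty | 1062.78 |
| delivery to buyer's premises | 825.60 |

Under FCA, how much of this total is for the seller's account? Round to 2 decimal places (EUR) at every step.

FCA: the seller delivers export-cleared goods to the carrier; the buyer bears costs from that point.
Seller's account: goods 5227.20 + inland to port 533.91 + export clearance 400.25 = 6161.36
Buyer's account: origin terminal 494.86 + freight 4589.24 + insurance 431.95 + duty 1062.78 + delivery 825.60 = 7404.43

Seller's account: EUR 6161.36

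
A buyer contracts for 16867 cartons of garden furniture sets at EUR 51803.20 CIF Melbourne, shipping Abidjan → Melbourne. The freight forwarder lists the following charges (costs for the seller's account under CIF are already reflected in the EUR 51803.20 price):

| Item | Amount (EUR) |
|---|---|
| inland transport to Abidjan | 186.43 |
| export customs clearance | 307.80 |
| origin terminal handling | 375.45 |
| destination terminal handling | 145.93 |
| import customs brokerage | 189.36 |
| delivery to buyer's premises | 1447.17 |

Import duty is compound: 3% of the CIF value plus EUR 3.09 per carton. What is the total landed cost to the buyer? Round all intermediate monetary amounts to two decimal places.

Total landed cost: EUR 107258.79

CIF: the seller pays costs through ocean freight and marine insurance to the destination port.
Already in the invoice (seller's account under CIF): inland to port, export clearance, origin terminal — exclude.
The CIF price already equals the CIF value: 51803.20
Ad valorem component: 51803.20 × 3% = 1554.10
Specific component: 16867 × 3.09 = 52119.03
Import duty = 1554.10 + 52119.03 = 53673.13
Buyer bears: destination terminal 145.93 + brokerage 189.36 + delivery 1447.17 + duty 53673.13 = 55455.59
Landed cost = invoice 51803.20 + 55455.59 = 107258.79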